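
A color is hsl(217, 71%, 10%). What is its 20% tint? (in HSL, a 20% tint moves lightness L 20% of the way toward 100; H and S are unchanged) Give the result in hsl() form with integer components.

L moves 20% from 10 toward 100: 10 + 18 = 28 → 28.
H and S are unchanged.

hsl(217, 71%, 28%)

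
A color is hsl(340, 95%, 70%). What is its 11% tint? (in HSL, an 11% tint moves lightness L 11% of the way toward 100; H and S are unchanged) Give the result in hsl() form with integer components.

hsl(340, 95%, 73%)

L moves 11% from 70 toward 100: 70 + 3.3 = 73.3 → 73.
H and S are unchanged.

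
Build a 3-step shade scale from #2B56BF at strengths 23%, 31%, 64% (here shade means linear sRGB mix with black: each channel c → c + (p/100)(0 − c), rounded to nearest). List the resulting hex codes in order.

#2B56BF is rgb(43, 86, 191).
23%: (43 − 9.89 = 33.11→33, 86 − 19.78 = 66.22→66, 191 − 43.93 = 147.07→147) → #214293
31%: (43 − 13.33 = 29.67→30, 86 − 26.66 = 59.34→59, 191 − 59.21 = 131.79→132) → #1E3B84
64%: (43 − 27.52 = 15.48→15, 86 − 55.04 = 30.96→31, 191 − 122.24 = 68.76→69) → #0F1F45

#214293, #1E3B84, #0F1F45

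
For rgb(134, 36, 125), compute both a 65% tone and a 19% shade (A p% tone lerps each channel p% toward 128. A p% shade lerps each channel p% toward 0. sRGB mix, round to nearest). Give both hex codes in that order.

#82607F, #6D1D65

65% tone:
  R: 134 − 3.9 = 130.1 → 130
  G: 36 + 59.8 = 95.8 → 96
  B: 125 + 0.65×(128−125) = 125 + 1.95 = 126.95 → 127
  → #82607F
19% shade:
  R: 134 − 25.46 = 108.54 → 109
  G: 36 + 0.19×(0−36) = 36 − 6.84 = 29.16 → 29
  B: 125 + 0.19×(0−125) = 125 − 23.75 = 101.25 → 101
  → #6D1D65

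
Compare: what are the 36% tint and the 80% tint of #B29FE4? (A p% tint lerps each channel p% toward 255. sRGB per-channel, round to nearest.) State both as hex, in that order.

#B29FE4 is rgb(178, 159, 228).
36% tint:
  R: 178 + 0.36×(255−178) = 178 + 27.72 = 205.72 → 206
  G: 159 + 34.56 = 193.56 → 194
  B: 228 + 9.72 = 237.72 → 238
  → #CEC2EE
80% tint:
  R: 178 + 0.8×(255−178) = 178 + 61.6 = 239.6 → 240
  G: 159 + 76.8 = 235.8 → 236
  B: 228 + 21.6 = 249.6 → 250
  → #F0ECFA

#CEC2EE, #F0ECFA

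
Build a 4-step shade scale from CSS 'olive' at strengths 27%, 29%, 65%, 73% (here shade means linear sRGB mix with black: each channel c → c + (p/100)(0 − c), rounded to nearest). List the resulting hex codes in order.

CSS olive is rgb(128, 128, 0).
27%: (128 − 34.56 = 93.44→93, 128 − 34.56 = 93.44→93, 0→0) → #5D5D00
29%: (128 − 37.12 = 90.88→91, 128 − 37.12 = 90.88→91, 0→0) → #5B5B00
65%: (128 − 83.2 = 44.8→45, 128 − 83.2 = 44.8→45, 0→0) → #2D2D00
73%: (128 − 93.44 = 34.56→35, 128 − 93.44 = 34.56→35, 0→0) → #232300

#5D5D00, #5B5B00, #2D2D00, #232300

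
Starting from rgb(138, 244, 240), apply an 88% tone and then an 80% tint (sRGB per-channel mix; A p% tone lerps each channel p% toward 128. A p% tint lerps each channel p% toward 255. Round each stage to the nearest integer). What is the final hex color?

#E6E8E8

Per channel, c → c + 0.88(128 − c):
  R: 138 + 0.88×(128−138) = 138 − 8.8 = 129.2 → 129
  G: 244 − 102.08 = 141.92 → 142
  B: 240 − 98.56 = 141.44 → 141
After the tone: rgb(129, 142, 141) = #818E8D.
Lerp each channel 80% toward 255:
  R: 129 + 0.8×(255−129) = 129 + 100.8 = 229.8 → 230
  G: 142 + 0.8×(255−142) = 142 + 90.4 = 232.4 → 232
  B: 141 + 91.2 = 232.2 → 232
rgb(230, 232, 232) = #E6E8E8.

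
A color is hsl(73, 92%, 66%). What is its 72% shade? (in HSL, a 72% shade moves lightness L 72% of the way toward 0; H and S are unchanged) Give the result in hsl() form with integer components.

hsl(73, 92%, 18%)

L moves 72% from 66 toward 0: 66 − 47.52 = 18.48 → 18.
H and S are unchanged.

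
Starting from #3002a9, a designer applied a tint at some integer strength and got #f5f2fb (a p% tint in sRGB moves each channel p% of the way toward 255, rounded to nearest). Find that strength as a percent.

95%

#3002a9 is rgb(48, 2, 169); #f5f2fb is rgb(245, 242, 251).
On the G channel (widest range): 242 ≈ 2 + (p/100)(255 − 2), so p ≈ 100×(242 − 2)/(255 − 2) = 24000/253 = 94.86.
p = 95 reproduces all three channels after rounding.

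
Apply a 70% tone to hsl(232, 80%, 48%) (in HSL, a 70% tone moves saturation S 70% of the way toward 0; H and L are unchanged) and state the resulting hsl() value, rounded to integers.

hsl(232, 24%, 48%)

S moves 70% from 80 toward 0: 80 − 56 = 24 → 24.
H and L are unchanged.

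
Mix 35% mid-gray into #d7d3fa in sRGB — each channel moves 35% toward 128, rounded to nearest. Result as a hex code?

#d7d3fa is rgb(215, 211, 250).
Per channel, c → c + 0.35(128 − c):
  R: 215 + 0.35×(128−215) = 215 − 30.45 = 184.55 → 185
  G: 211 + 0.35×(128−211) = 211 − 29.05 = 181.95 → 182
  B: 250 − 42.7 = 207.3 → 207
rgb(185, 182, 207) = #b9b6cf.

#b9b6cf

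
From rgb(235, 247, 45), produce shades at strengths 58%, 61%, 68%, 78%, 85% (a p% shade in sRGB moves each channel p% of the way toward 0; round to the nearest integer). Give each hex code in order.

58%: (235 − 136.3 = 98.7→99, 247 − 143.26 = 103.74→104, 45 − 26.1 = 18.9→19) → #636813
61%: (235 − 143.35 = 91.65→92, 247 − 150.67 = 96.33→96, 45 − 27.45 = 17.55→18) → #5c6012
68%: (235 − 159.8 = 75.2→75, 247 − 167.96 = 79.04→79, 45 − 30.6 = 14.4→14) → #4b4f0e
78%: (235 − 183.3 = 51.7→52, 247 − 192.66 = 54.34→54, 45 − 35.1 = 9.9→10) → #34360a
85%: (235 − 199.75 = 35.25→35, 247 − 209.95 = 37.05→37, 45 − 38.25 = 6.75→7) → #232507

#636813, #5c6012, #4b4f0e, #34360a, #232507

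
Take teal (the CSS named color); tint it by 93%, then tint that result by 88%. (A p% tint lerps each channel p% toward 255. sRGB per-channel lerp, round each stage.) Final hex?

CSS teal is rgb(0, 128, 128).
Lerp each channel 93% toward 255:
  R: 0 + 237.15 = 237.15 → 237
  G: 128 + 118.11 = 246.11 → 246
  B: 128 + 0.93×(255−128) = 128 + 118.11 = 246.11 → 246
After the tint: rgb(237, 246, 246) = #EDF6F6.
Lerp each channel 88% toward 255:
  R: 237 + 0.88×(255−237) = 237 + 15.84 = 252.84 → 253
  G: 246 + 0.88×(255−246) = 246 + 7.92 = 253.92 → 254
  B: 246 + 7.92 = 253.92 → 254
rgb(253, 254, 254) = #FDFEFE.

#FDFEFE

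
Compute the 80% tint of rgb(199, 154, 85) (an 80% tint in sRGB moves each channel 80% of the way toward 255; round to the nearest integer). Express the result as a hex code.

Lerp each channel 80% toward 255:
  R: 199 + 44.8 = 243.8 → 244
  G: 154 + 80.8 = 234.8 → 235
  B: 85 + 0.8×(255−85) = 85 + 136 = 221 → 221
rgb(244, 235, 221) = #f4ebdd.

#f4ebdd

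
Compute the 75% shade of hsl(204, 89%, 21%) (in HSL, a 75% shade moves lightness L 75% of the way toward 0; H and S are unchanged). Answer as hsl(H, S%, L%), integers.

hsl(204, 89%, 5%)

L moves 75% from 21 toward 0: 21 − 15.75 = 5.25 → 5.
H and S are unchanged.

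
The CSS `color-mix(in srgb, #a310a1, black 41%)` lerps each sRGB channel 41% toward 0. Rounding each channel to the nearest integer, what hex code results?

#a310a1 is rgb(163, 16, 161).
A 41% shade moves each channel 41% toward 0:
  R: 163 + 0.41×(0−163) = 163 − 66.83 = 96.17 → 96
  G: 16 + 0.41×(0−16) = 16 − 6.56 = 9.44 → 9
  B: 161 − 66.01 = 94.99 → 95
rgb(96, 9, 95) = #60095f.

#60095f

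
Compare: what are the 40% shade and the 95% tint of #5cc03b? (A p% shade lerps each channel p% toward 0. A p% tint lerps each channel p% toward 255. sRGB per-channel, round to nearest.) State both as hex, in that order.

#5cc03b is rgb(92, 192, 59).
40% shade:
  R: 92 + 0.4×(0−92) = 92 − 36.8 = 55.2 → 55
  G: 192 − 76.8 = 115.2 → 115
  B: 59 + 0.4×(0−59) = 59 − 23.6 = 35.4 → 35
  → #377323
95% tint:
  R: 92 + 0.95×(255−92) = 92 + 154.85 = 246.85 → 247
  G: 192 + 59.85 = 251.85 → 252
  B: 59 + 0.95×(255−59) = 59 + 186.2 = 245.2 → 245
  → #f7fcf5

#377323, #f7fcf5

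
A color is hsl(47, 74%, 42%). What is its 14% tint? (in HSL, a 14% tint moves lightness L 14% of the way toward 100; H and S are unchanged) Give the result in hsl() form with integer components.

hsl(47, 74%, 50%)

L moves 14% from 42 toward 100: 42 + 8.12 = 50.12 → 50.
H and S are unchanged.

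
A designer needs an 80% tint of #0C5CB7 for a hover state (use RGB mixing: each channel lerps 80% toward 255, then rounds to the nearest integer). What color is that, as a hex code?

#CEDEF1

#0C5CB7 is rgb(12, 92, 183).
Lerp each channel 80% toward 255:
  R: 12 + 0.8×(255−12) = 12 + 194.4 = 206.4 → 206
  G: 92 + 130.4 = 222.4 → 222
  B: 183 + 0.8×(255−183) = 183 + 57.6 = 240.6 → 241
rgb(206, 222, 241) = #CEDEF1.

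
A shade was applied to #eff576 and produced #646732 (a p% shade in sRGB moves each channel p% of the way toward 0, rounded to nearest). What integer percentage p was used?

#eff576 is rgb(239, 245, 118); #646732 is rgb(100, 103, 50).
On the G channel (widest range): 103 ≈ 245 + (p/100)(0 − 245), so p ≈ 100×(103 − 245)/(0 − 245) = -14200/-245 = 57.96.
p = 58 reproduces all three channels after rounding.

58%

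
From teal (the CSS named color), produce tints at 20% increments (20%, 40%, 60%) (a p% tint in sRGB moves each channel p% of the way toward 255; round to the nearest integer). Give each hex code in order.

#339999, #66B3B3, #99CCCC

CSS teal is rgb(0, 128, 128).
20%: (0 + 51 = 51→51, 128 + 25.4 = 153.4→153, 128 + 25.4 = 153.4→153) → #339999
40%: (0 + 102 = 102→102, 128 + 50.8 = 178.8→179, 128 + 50.8 = 178.8→179) → #66B3B3
60%: (0 + 153 = 153→153, 128 + 76.2 = 204.2→204, 128 + 76.2 = 204.2→204) → #99CCCC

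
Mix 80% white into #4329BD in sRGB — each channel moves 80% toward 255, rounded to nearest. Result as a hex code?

#D9D4F2

#4329BD is rgb(67, 41, 189).
Per channel, c → c + 0.8(255 − c):
  R: 67 + 0.8×(255−67) = 67 + 150.4 = 217.4 → 217
  G: 41 + 0.8×(255−41) = 41 + 171.2 = 212.2 → 212
  B: 189 + 52.8 = 241.8 → 242
rgb(217, 212, 242) = #D9D4F2.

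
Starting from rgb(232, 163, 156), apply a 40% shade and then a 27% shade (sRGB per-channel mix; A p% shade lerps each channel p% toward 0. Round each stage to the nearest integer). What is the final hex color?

#654845

Per channel, c → c + 0.4(0 − c):
  R: 232 + 0.4×(0−232) = 232 − 92.8 = 139.2 → 139
  G: 163 − 65.2 = 97.8 → 98
  B: 156 + 0.4×(0−156) = 156 − 62.4 = 93.6 → 94
After the shade: rgb(139, 98, 94) = #8B625E.
Lerp each channel 27% toward 0:
  R: 139 + 0.27×(0−139) = 139 − 37.53 = 101.47 → 101
  G: 98 + 0.27×(0−98) = 98 − 26.46 = 71.54 → 72
  B: 94 + 0.27×(0−94) = 94 − 25.38 = 68.62 → 69
rgb(101, 72, 69) = #654845.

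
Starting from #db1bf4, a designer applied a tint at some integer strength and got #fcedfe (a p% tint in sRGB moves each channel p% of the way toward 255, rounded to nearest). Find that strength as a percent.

#db1bf4 is rgb(219, 27, 244); #fcedfe is rgb(252, 237, 254).
On the G channel (widest range): 237 ≈ 27 + (p/100)(255 − 27), so p ≈ 100×(237 − 27)/(255 − 27) = 21000/228 = 92.11.
p = 92 reproduces all three channels after rounding.

92%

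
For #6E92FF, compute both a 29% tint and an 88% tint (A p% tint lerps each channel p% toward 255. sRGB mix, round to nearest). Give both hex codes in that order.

#6E92FF is rgb(110, 146, 255).
29% tint:
  R: 110 + 0.29×(255−110) = 110 + 42.05 = 152.05 → 152
  G: 146 + 0.29×(255−146) = 146 + 31.61 = 177.61 → 178
  B: 255 + 0.29×(255−255) = 255 + 0 = 255 → 255
  → #98B2FF
88% tint:
  R: 110 + 0.88×(255−110) = 110 + 127.6 = 237.6 → 238
  G: 146 + 95.92 = 241.92 → 242
  B: 255 + 0.88×(255−255) = 255 + 0 = 255 → 255
  → #EEF2FF

#98B2FF, #EEF2FF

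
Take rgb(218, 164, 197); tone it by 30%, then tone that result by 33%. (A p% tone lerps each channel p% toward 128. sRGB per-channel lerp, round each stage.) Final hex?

#aa91a0

Per channel, c → c + 0.3(128 − c):
  R: 218 − 27 = 191 → 191
  G: 164 + 0.3×(128−164) = 164 − 10.8 = 153.2 → 153
  B: 197 + 0.3×(128−197) = 197 − 20.7 = 176.3 → 176
After the tone: rgb(191, 153, 176) = #bf99b0.
A 33% tone moves each channel 33% toward 128:
  R: 191 − 20.79 = 170.21 → 170
  G: 153 − 8.25 = 144.75 → 145
  B: 176 + 0.33×(128−176) = 176 − 15.84 = 160.16 → 160
rgb(170, 145, 160) = #aa91a0.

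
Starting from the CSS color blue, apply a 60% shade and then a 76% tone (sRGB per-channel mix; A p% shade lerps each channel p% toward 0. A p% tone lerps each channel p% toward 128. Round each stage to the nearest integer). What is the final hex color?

#61617A

CSS blue is rgb(0, 0, 255).
Lerp each channel 60% toward 0:
  R: 0 + 0.6×(0−0) = 0 + 0 = 0 → 0
  G: 0 + 0.6×(0−0) = 0 + 0 = 0 → 0
  B: 255 + 0.6×(0−255) = 255 − 153 = 102 → 102
After the shade: rgb(0, 0, 102) = #000066.
Lerp each channel 76% toward 128:
  R: 0 + 0.76×(128−0) = 0 + 97.28 = 97.28 → 97
  G: 0 + 0.76×(128−0) = 0 + 97.28 = 97.28 → 97
  B: 102 + 19.76 = 121.76 → 122
rgb(97, 97, 122) = #61617A.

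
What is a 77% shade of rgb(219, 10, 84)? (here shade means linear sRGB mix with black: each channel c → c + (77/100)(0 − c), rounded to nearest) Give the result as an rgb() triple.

rgb(50, 2, 19)

Lerp each channel 77% toward 0:
  R: 219 − 168.63 = 50.37 → 50
  G: 10 + 0.77×(0−10) = 10 − 7.7 = 2.3 → 2
  B: 84 − 64.68 = 19.32 → 19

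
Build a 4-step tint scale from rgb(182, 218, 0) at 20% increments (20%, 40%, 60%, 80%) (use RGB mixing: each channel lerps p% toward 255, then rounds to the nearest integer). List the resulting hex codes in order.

#c5e133, #d3e966, #e2f099, #f0f8cc

20%: (182 + 14.6 = 196.6→197, 218 + 7.4 = 225.4→225, 0 + 51 = 51→51) → #c5e133
40%: (182 + 29.2 = 211.2→211, 218 + 14.8 = 232.8→233, 0 + 102 = 102→102) → #d3e966
60%: (182 + 43.8 = 225.8→226, 218 + 22.2 = 240.2→240, 0 + 153 = 153→153) → #e2f099
80%: (182 + 58.4 = 240.4→240, 218 + 29.6 = 247.6→248, 0 + 204 = 204→204) → #f0f8cc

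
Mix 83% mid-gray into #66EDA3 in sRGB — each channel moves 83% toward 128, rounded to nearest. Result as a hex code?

#66EDA3 is rgb(102, 237, 163).
Per channel, c → c + 0.83(128 − c):
  R: 102 + 0.83×(128−102) = 102 + 21.58 = 123.58 → 124
  G: 237 − 90.47 = 146.53 → 147
  B: 163 − 29.05 = 133.95 → 134
rgb(124, 147, 134) = #7C9386.

#7C9386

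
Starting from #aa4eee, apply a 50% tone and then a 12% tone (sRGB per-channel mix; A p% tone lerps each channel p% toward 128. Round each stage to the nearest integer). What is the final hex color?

#aa4eee is rgb(170, 78, 238).
A 50% tone moves each channel 50% toward 128:
  R: 170 − 21 = 149 → 149
  G: 78 + 0.5×(128−78) = 78 + 25 = 103 → 103
  B: 238 − 55 = 183 → 183
After the tone: rgb(149, 103, 183) = #9567b7.
Per channel, c → c + 0.12(128 − c):
  R: 149 + 0.12×(128−149) = 149 − 2.52 = 146.48 → 146
  G: 103 + 0.12×(128−103) = 103 + 3 = 106 → 106
  B: 183 + 0.12×(128−183) = 183 − 6.6 = 176.4 → 176
rgb(146, 106, 176) = #926ab0.

#926ab0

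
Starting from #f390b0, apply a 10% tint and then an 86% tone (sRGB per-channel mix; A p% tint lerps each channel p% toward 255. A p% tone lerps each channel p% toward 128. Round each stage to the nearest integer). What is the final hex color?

#908488

#f390b0 is rgb(243, 144, 176).
A 10% tint moves each channel 10% toward 255:
  R: 243 + 0.1×(255−243) = 243 + 1.2 = 244.2 → 244
  G: 144 + 0.1×(255−144) = 144 + 11.1 = 155.1 → 155
  B: 176 + 0.1×(255−176) = 176 + 7.9 = 183.9 → 184
After the tint: rgb(244, 155, 184) = #f49bb8.
Per channel, c → c + 0.86(128 − c):
  R: 244 − 99.76 = 144.24 → 144
  G: 155 − 23.22 = 131.78 → 132
  B: 184 + 0.86×(128−184) = 184 − 48.16 = 135.84 → 136
rgb(144, 132, 136) = #908488.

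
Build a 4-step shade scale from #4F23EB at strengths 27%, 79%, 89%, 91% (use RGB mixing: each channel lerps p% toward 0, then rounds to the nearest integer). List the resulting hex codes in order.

#3A1AAC, #110731, #09041A, #070315

#4F23EB is rgb(79, 35, 235).
27%: (79 − 21.33 = 57.67→58, 35 − 9.45 = 25.55→26, 235 − 63.45 = 171.55→172) → #3A1AAC
79%: (79 − 62.41 = 16.59→17, 35 − 27.65 = 7.35→7, 235 − 185.65 = 49.35→49) → #110731
89%: (79 − 70.31 = 8.69→9, 35 − 31.15 = 3.85→4, 235 − 209.15 = 25.85→26) → #09041A
91%: (79 − 71.89 = 7.11→7, 35 − 31.85 = 3.15→3, 235 − 213.85 = 21.15→21) → #070315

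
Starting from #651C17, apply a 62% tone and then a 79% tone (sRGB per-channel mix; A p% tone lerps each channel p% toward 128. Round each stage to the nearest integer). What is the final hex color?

#651C17 is rgb(101, 28, 23).
Per channel, c → c + 0.62(128 − c):
  R: 101 + 0.62×(128−101) = 101 + 16.74 = 117.74 → 118
  G: 28 + 0.62×(128−28) = 28 + 62 = 90 → 90
  B: 23 + 65.1 = 88.1 → 88
After the tone: rgb(118, 90, 88) = #765A58.
Lerp each channel 79% toward 128:
  R: 118 + 0.79×(128−118) = 118 + 7.9 = 125.9 → 126
  G: 90 + 30.02 = 120.02 → 120
  B: 88 + 0.79×(128−88) = 88 + 31.6 = 119.6 → 120
rgb(126, 120, 120) = #7E7878.

#7E7878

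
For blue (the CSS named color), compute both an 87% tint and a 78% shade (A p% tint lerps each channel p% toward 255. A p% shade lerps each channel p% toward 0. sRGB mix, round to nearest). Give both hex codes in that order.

CSS blue is rgb(0, 0, 255).
87% tint:
  R: 0 + 221.85 = 221.85 → 222
  G: 0 + 0.87×(255−0) = 0 + 221.85 = 221.85 → 222
  B: 255 + 0 = 255 → 255
  → #dedeff
78% shade:
  R: 0 + 0 = 0 → 0
  G: 0 + 0 = 0 → 0
  B: 255 − 198.9 = 56.1 → 56
  → #000038

#dedeff, #000038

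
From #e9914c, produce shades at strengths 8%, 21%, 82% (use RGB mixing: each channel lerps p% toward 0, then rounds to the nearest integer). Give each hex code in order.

#d68546, #b8733c, #2a1a0e

#e9914c is rgb(233, 145, 76).
8%: (233 − 18.64 = 214.36→214, 145 − 11.6 = 133.4→133, 76 − 6.08 = 69.92→70) → #d68546
21%: (233 − 48.93 = 184.07→184, 145 − 30.45 = 114.55→115, 76 − 15.96 = 60.04→60) → #b8733c
82%: (233 − 191.06 = 41.94→42, 145 − 118.9 = 26.1→26, 76 − 62.32 = 13.68→14) → #2a1a0e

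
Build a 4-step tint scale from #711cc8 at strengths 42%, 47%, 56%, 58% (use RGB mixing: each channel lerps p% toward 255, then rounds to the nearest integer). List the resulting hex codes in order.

#ad7bdf, #b487e2, #c19be7, #c3a0e8

#711cc8 is rgb(113, 28, 200).
42%: (113 + 59.64 = 172.64→173, 28 + 95.34 = 123.34→123, 200 + 23.1 = 223.1→223) → #ad7bdf
47%: (113 + 66.74 = 179.74→180, 28 + 106.69 = 134.69→135, 200 + 25.85 = 225.85→226) → #b487e2
56%: (113 + 79.52 = 192.52→193, 28 + 127.12 = 155.12→155, 200 + 30.8 = 230.8→231) → #c19be7
58%: (113 + 82.36 = 195.36→195, 28 + 131.66 = 159.66→160, 200 + 31.9 = 231.9→232) → #c3a0e8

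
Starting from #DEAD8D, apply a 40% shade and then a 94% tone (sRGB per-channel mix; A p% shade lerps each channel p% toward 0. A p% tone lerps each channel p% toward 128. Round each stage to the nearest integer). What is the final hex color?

#DEAD8D is rgb(222, 173, 141).
A 40% shade moves each channel 40% toward 0:
  R: 222 − 88.8 = 133.2 → 133
  G: 173 − 69.2 = 103.8 → 104
  B: 141 − 56.4 = 84.6 → 85
After the shade: rgb(133, 104, 85) = #856855.
Lerp each channel 94% toward 128:
  R: 133 − 4.7 = 128.3 → 128
  G: 104 + 22.56 = 126.56 → 127
  B: 85 + 40.42 = 125.42 → 125
rgb(128, 127, 125) = #807F7D.

#807F7D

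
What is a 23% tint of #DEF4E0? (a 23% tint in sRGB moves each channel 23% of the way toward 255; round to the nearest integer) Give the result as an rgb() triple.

rgb(230, 247, 231)

#DEF4E0 is rgb(222, 244, 224).
A 23% tint moves each channel 23% toward 255:
  R: 222 + 7.59 = 229.59 → 230
  G: 244 + 2.53 = 246.53 → 247
  B: 224 + 7.13 = 231.13 → 231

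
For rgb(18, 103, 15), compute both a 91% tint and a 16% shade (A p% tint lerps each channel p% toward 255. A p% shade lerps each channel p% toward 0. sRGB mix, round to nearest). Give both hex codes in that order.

#eaf1e9, #0f570d

91% tint:
  R: 18 + 0.91×(255−18) = 18 + 215.67 = 233.67 → 234
  G: 103 + 138.32 = 241.32 → 241
  B: 15 + 218.4 = 233.4 → 233
  → #eaf1e9
16% shade:
  R: 18 + 0.16×(0−18) = 18 − 2.88 = 15.12 → 15
  G: 103 + 0.16×(0−103) = 103 − 16.48 = 86.52 → 87
  B: 15 + 0.16×(0−15) = 15 − 2.4 = 12.6 → 13
  → #0f570d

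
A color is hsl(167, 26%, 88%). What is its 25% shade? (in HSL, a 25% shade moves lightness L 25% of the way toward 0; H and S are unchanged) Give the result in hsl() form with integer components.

hsl(167, 26%, 66%)

L moves 25% from 88 toward 0: 88 − 22 = 66 → 66.
H and S are unchanged.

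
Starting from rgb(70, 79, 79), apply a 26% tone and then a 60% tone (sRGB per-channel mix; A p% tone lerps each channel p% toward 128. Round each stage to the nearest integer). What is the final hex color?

#6F7272

Per channel, c → c + 0.26(128 − c):
  R: 70 + 0.26×(128−70) = 70 + 15.08 = 85.08 → 85
  G: 79 + 0.26×(128−79) = 79 + 12.74 = 91.74 → 92
  B: 79 + 12.74 = 91.74 → 92
After the tone: rgb(85, 92, 92) = #555C5C.
Lerp each channel 60% toward 128:
  R: 85 + 25.8 = 110.8 → 111
  G: 92 + 0.6×(128−92) = 92 + 21.6 = 113.6 → 114
  B: 92 + 21.6 = 113.6 → 114
rgb(111, 114, 114) = #6F7272.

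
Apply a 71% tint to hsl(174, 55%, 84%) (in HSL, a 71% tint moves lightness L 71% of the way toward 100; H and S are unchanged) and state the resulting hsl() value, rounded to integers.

L moves 71% from 84 toward 100: 84 + 11.36 = 95.36 → 95.
H and S are unchanged.

hsl(174, 55%, 95%)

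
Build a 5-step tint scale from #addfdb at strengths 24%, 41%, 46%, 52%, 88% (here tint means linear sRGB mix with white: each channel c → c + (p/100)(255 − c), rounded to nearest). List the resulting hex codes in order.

#addfdb is rgb(173, 223, 219).
24%: (173 + 19.68 = 192.68→193, 223 + 7.68 = 230.68→231, 219 + 8.64 = 227.64→228) → #c1e7e4
41%: (173 + 33.62 = 206.62→207, 223 + 13.12 = 236.12→236, 219 + 14.76 = 233.76→234) → #cfecea
46%: (173 + 37.72 = 210.72→211, 223 + 14.72 = 237.72→238, 219 + 16.56 = 235.56→236) → #d3eeec
52%: (173 + 42.64 = 215.64→216, 223 + 16.64 = 239.64→240, 219 + 18.72 = 237.72→238) → #d8f0ee
88%: (173 + 72.16 = 245.16→245, 223 + 28.16 = 251.16→251, 219 + 31.68 = 250.68→251) → #f5fbfb

#c1e7e4, #cfecea, #d3eeec, #d8f0ee, #f5fbfb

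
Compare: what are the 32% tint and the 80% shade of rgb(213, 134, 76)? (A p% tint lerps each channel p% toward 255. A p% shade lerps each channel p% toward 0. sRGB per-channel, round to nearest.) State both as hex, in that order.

32% tint:
  R: 213 + 0.32×(255−213) = 213 + 13.44 = 226.44 → 226
  G: 134 + 0.32×(255−134) = 134 + 38.72 = 172.72 → 173
  B: 76 + 0.32×(255−76) = 76 + 57.28 = 133.28 → 133
  → #E2AD85
80% shade:
  R: 213 + 0.8×(0−213) = 213 − 170.4 = 42.6 → 43
  G: 134 + 0.8×(0−134) = 134 − 107.2 = 26.8 → 27
  B: 76 − 60.8 = 15.2 → 15
  → #2B1B0F

#E2AD85, #2B1B0F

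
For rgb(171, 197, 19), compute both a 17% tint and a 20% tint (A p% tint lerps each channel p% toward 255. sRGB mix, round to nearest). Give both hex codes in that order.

17% tint:
  R: 171 + 0.17×(255−171) = 171 + 14.28 = 185.28 → 185
  G: 197 + 0.17×(255−197) = 197 + 9.86 = 206.86 → 207
  B: 19 + 0.17×(255−19) = 19 + 40.12 = 59.12 → 59
  → #B9CF3B
20% tint:
  R: 171 + 16.8 = 187.8 → 188
  G: 197 + 0.2×(255−197) = 197 + 11.6 = 208.6 → 209
  B: 19 + 47.2 = 66.2 → 66
  → #BCD142

#B9CF3B, #BCD142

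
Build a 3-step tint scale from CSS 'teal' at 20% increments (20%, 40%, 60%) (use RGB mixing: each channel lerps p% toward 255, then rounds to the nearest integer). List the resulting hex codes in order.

CSS teal is rgb(0, 128, 128).
20%: (0 + 51 = 51→51, 128 + 25.4 = 153.4→153, 128 + 25.4 = 153.4→153) → #339999
40%: (0 + 102 = 102→102, 128 + 50.8 = 178.8→179, 128 + 50.8 = 178.8→179) → #66B3B3
60%: (0 + 153 = 153→153, 128 + 76.2 = 204.2→204, 128 + 76.2 = 204.2→204) → #99CCCC

#339999, #66B3B3, #99CCCC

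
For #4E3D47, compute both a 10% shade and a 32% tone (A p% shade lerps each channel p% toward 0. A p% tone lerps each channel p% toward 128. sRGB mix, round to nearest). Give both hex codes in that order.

#463740, #5E5259

#4E3D47 is rgb(78, 61, 71).
10% shade:
  R: 78 + 0.1×(0−78) = 78 − 7.8 = 70.2 → 70
  G: 61 + 0.1×(0−61) = 61 − 6.1 = 54.9 → 55
  B: 71 − 7.1 = 63.9 → 64
  → #463740
32% tone:
  R: 78 + 0.32×(128−78) = 78 + 16 = 94 → 94
  G: 61 + 21.44 = 82.44 → 82
  B: 71 + 18.24 = 89.24 → 89
  → #5E5259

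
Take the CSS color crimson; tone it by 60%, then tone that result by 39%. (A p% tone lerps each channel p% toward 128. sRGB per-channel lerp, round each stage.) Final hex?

#976670

CSS crimson is rgb(220, 20, 60).
Per channel, c → c + 0.6(128 − c):
  R: 220 + 0.6×(128−220) = 220 − 55.2 = 164.8 → 165
  G: 20 + 0.6×(128−20) = 20 + 64.8 = 84.8 → 85
  B: 60 + 40.8 = 100.8 → 101
After the tone: rgb(165, 85, 101) = #A55565.
Lerp each channel 39% toward 128:
  R: 165 + 0.39×(128−165) = 165 − 14.43 = 150.57 → 151
  G: 85 + 0.39×(128−85) = 85 + 16.77 = 101.77 → 102
  B: 101 + 0.39×(128−101) = 101 + 10.53 = 111.53 → 112
rgb(151, 102, 112) = #976670.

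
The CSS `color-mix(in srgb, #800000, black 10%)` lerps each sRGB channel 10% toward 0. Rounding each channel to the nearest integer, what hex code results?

#730000

#800000 is rgb(128, 0, 0).
Lerp each channel 10% toward 0:
  R: 128 + 0.1×(0−128) = 128 − 12.8 = 115.2 → 115
  G: 0 + 0 = 0 → 0
  B: 0 + 0 = 0 → 0
rgb(115, 0, 0) = #730000.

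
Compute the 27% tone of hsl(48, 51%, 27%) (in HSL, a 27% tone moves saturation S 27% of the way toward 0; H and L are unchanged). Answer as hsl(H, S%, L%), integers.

S moves 27% from 51 toward 0: 51 − 13.77 = 37.23 → 37.
H and L are unchanged.

hsl(48, 37%, 27%)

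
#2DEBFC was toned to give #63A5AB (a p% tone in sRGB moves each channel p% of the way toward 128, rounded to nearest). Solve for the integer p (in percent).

#2DEBFC is rgb(45, 235, 252); #63A5AB is rgb(99, 165, 171).
On the B channel (widest range): 171 ≈ 252 + (p/100)(128 − 252), so p ≈ 100×(171 − 252)/(128 − 252) = -8100/-124 = 65.32.
p = 65 reproduces all three channels after rounding.

65%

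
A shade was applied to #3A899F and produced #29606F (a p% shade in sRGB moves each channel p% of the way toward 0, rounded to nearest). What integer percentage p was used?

30%

#3A899F is rgb(58, 137, 159); #29606F is rgb(41, 96, 111).
On the B channel (widest range): 111 ≈ 159 + (p/100)(0 − 159), so p ≈ 100×(111 − 159)/(0 − 159) = -4800/-159 = 30.19.
p = 30 reproduces all three channels after rounding.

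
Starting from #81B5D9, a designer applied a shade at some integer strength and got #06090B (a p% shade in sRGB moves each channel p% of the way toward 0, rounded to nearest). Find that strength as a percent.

#81B5D9 is rgb(129, 181, 217); #06090B is rgb(6, 9, 11).
On the B channel (widest range): 11 ≈ 217 + (p/100)(0 − 217), so p ≈ 100×(11 − 217)/(0 − 217) = -20600/-217 = 94.93.
p = 95 reproduces all three channels after rounding.

95%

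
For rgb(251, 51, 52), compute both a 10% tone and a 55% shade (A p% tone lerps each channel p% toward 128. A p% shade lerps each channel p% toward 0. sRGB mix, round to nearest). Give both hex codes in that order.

#ef3b3c, #711717

10% tone:
  R: 251 − 12.3 = 238.7 → 239
  G: 51 + 7.7 = 58.7 → 59
  B: 52 + 7.6 = 59.6 → 60
  → #ef3b3c
55% shade:
  R: 251 + 0.55×(0−251) = 251 − 138.05 = 112.95 → 113
  G: 51 + 0.55×(0−51) = 51 − 28.05 = 22.95 → 23
  B: 52 + 0.55×(0−52) = 52 − 28.6 = 23.4 → 23
  → #711717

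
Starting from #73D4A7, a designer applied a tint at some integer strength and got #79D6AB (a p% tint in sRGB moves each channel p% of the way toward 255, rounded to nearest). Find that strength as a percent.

#73D4A7 is rgb(115, 212, 167); #79D6AB is rgb(121, 214, 171).
On the R channel (widest range): 121 ≈ 115 + (p/100)(255 − 115), so p ≈ 100×(121 − 115)/(255 − 115) = 600/140 = 4.29.
p = 4 reproduces all three channels after rounding.

4%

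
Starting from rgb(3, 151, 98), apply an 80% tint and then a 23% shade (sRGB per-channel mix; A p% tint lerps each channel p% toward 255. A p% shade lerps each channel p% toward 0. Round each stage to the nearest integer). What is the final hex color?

An 80% tint moves each channel 80% toward 255:
  R: 3 + 0.8×(255−3) = 3 + 201.6 = 204.6 → 205
  G: 151 + 0.8×(255−151) = 151 + 83.2 = 234.2 → 234
  B: 98 + 0.8×(255−98) = 98 + 125.6 = 223.6 → 224
After the tint: rgb(205, 234, 224) = #CDEAE0.
A 23% shade moves each channel 23% toward 0:
  R: 205 − 47.15 = 157.85 → 158
  G: 234 + 0.23×(0−234) = 234 − 53.82 = 180.18 → 180
  B: 224 + 0.23×(0−224) = 224 − 51.52 = 172.48 → 172
rgb(158, 180, 172) = #9EB4AC.

#9EB4AC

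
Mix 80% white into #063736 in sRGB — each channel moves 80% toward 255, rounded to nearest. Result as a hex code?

#cdd7d7

#063736 is rgb(6, 55, 54).
An 80% tint moves each channel 80% toward 255:
  R: 6 + 199.2 = 205.2 → 205
  G: 55 + 160 = 215 → 215
  B: 54 + 160.8 = 214.8 → 215
rgb(205, 215, 215) = #cdd7d7.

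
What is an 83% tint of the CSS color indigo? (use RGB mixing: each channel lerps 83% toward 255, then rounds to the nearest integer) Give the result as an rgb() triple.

rgb(224, 212, 234)

CSS indigo is rgb(75, 0, 130).
Per channel, c → c + 0.83(255 − c):
  R: 75 + 149.4 = 224.4 → 224
  G: 0 + 0.83×(255−0) = 0 + 211.65 = 211.65 → 212
  B: 130 + 0.83×(255−130) = 130 + 103.75 = 233.75 → 234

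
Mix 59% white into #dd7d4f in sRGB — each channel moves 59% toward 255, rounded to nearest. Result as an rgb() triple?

rgb(241, 202, 183)

#dd7d4f is rgb(221, 125, 79).
A 59% tint moves each channel 59% toward 255:
  R: 221 + 20.06 = 241.06 → 241
  G: 125 + 0.59×(255−125) = 125 + 76.7 = 201.7 → 202
  B: 79 + 0.59×(255−79) = 79 + 103.84 = 182.84 → 183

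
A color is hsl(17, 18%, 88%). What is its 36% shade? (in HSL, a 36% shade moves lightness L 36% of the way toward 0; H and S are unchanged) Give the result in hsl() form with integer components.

hsl(17, 18%, 56%)

L moves 36% from 88 toward 0: 88 − 31.68 = 56.32 → 56.
H and S are unchanged.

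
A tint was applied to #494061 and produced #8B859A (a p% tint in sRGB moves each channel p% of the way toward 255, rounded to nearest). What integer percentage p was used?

#494061 is rgb(73, 64, 97); #8B859A is rgb(139, 133, 154).
On the G channel (widest range): 133 ≈ 64 + (p/100)(255 − 64), so p ≈ 100×(133 − 64)/(255 − 64) = 6900/191 = 36.13.
p = 36 reproduces all three channels after rounding.

36%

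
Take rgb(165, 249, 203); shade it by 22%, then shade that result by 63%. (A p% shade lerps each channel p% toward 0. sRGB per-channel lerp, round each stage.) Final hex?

#30483A

Per channel, c → c + 0.22(0 − c):
  R: 165 + 0.22×(0−165) = 165 − 36.3 = 128.7 → 129
  G: 249 + 0.22×(0−249) = 249 − 54.78 = 194.22 → 194
  B: 203 − 44.66 = 158.34 → 158
After the shade: rgb(129, 194, 158) = #81C29E.
Lerp each channel 63% toward 0:
  R: 129 + 0.63×(0−129) = 129 − 81.27 = 47.73 → 48
  G: 194 + 0.63×(0−194) = 194 − 122.22 = 71.78 → 72
  B: 158 − 99.54 = 58.46 → 58
rgb(48, 72, 58) = #30483A.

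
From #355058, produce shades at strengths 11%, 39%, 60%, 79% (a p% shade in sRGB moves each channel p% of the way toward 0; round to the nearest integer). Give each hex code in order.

#2f474e, #203136, #152023, #0b1112

#355058 is rgb(53, 80, 88).
11%: (53 − 5.83 = 47.17→47, 80 − 8.8 = 71.2→71, 88 − 9.68 = 78.32→78) → #2f474e
39%: (53 − 20.67 = 32.33→32, 80 − 31.2 = 48.8→49, 88 − 34.32 = 53.68→54) → #203136
60%: (53 − 31.8 = 21.2→21, 80 − 48 = 32→32, 88 − 52.8 = 35.2→35) → #152023
79%: (53 − 41.87 = 11.13→11, 80 − 63.2 = 16.8→17, 88 − 69.52 = 18.48→18) → #0b1112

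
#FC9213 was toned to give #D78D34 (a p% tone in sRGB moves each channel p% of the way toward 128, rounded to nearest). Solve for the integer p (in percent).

#FC9213 is rgb(252, 146, 19); #D78D34 is rgb(215, 141, 52).
On the R channel (widest range): 215 ≈ 252 + (p/100)(128 − 252), so p ≈ 100×(215 − 252)/(128 − 252) = -3700/-124 = 29.84.
p = 30 reproduces all three channels after rounding.

30%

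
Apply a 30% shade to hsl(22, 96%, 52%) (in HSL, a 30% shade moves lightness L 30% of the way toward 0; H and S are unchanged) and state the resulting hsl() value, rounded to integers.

L moves 30% from 52 toward 0: 52 − 15.6 = 36.4 → 36.
H and S are unchanged.

hsl(22, 96%, 36%)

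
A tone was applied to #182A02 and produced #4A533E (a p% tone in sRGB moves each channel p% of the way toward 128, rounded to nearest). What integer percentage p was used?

#182A02 is rgb(24, 42, 2); #4A533E is rgb(74, 83, 62).
On the B channel (widest range): 62 ≈ 2 + (p/100)(128 − 2), so p ≈ 100×(62 − 2)/(128 − 2) = 6000/126 = 47.62.
p = 48 reproduces all three channels after rounding.

48%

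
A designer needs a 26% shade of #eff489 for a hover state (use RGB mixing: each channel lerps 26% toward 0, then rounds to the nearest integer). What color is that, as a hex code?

#eff489 is rgb(239, 244, 137).
A 26% shade moves each channel 26% toward 0:
  R: 239 + 0.26×(0−239) = 239 − 62.14 = 176.86 → 177
  G: 244 − 63.44 = 180.56 → 181
  B: 137 − 35.62 = 101.38 → 101
rgb(177, 181, 101) = #b1b565.

#b1b565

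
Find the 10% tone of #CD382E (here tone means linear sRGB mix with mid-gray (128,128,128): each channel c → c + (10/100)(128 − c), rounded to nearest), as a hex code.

#C53F36

#CD382E is rgb(205, 56, 46).
Per channel, c → c + 0.1(128 − c):
  R: 205 − 7.7 = 197.3 → 197
  G: 56 + 0.1×(128−56) = 56 + 7.2 = 63.2 → 63
  B: 46 + 8.2 = 54.2 → 54
rgb(197, 63, 54) = #C53F36.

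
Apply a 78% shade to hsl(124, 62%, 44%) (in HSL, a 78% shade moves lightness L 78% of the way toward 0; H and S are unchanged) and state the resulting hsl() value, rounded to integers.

L moves 78% from 44 toward 0: 44 − 34.32 = 9.68 → 10.
H and S are unchanged.

hsl(124, 62%, 10%)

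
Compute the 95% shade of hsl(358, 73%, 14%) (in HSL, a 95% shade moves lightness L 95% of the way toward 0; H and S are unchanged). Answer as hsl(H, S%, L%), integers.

L moves 95% from 14 toward 0: 14 − 13.3 = 0.7 → 1.
H and S are unchanged.

hsl(358, 73%, 1%)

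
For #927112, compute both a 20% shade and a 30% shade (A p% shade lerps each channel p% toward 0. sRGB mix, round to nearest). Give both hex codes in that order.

#927112 is rgb(146, 113, 18).
20% shade:
  R: 146 − 29.2 = 116.8 → 117
  G: 113 + 0.2×(0−113) = 113 − 22.6 = 90.4 → 90
  B: 18 + 0.2×(0−18) = 18 − 3.6 = 14.4 → 14
  → #755A0E
30% shade:
  R: 146 + 0.3×(0−146) = 146 − 43.8 = 102.2 → 102
  G: 113 − 33.9 = 79.1 → 79
  B: 18 + 0.3×(0−18) = 18 − 5.4 = 12.6 → 13
  → #664F0D

#755A0E, #664F0D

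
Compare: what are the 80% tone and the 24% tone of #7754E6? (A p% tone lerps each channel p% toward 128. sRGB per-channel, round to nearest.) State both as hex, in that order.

#7E7794, #795FCE

#7754E6 is rgb(119, 84, 230).
80% tone:
  R: 119 + 0.8×(128−119) = 119 + 7.2 = 126.2 → 126
  G: 84 + 0.8×(128−84) = 84 + 35.2 = 119.2 → 119
  B: 230 + 0.8×(128−230) = 230 − 81.6 = 148.4 → 148
  → #7E7794
24% tone:
  R: 119 + 0.24×(128−119) = 119 + 2.16 = 121.16 → 121
  G: 84 + 0.24×(128−84) = 84 + 10.56 = 94.56 → 95
  B: 230 + 0.24×(128−230) = 230 − 24.48 = 205.52 → 206
  → #795FCE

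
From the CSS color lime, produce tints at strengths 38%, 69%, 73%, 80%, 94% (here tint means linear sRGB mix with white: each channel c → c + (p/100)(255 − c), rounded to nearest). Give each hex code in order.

CSS lime is rgb(0, 255, 0).
38%: (0 + 96.9 = 96.9→97, 255→255, 0 + 96.9 = 96.9→97) → #61FF61
69%: (0 + 175.95 = 175.95→176, 255→255, 0 + 175.95 = 175.95→176) → #B0FFB0
73%: (0 + 186.15 = 186.15→186, 255→255, 0 + 186.15 = 186.15→186) → #BAFFBA
80%: (0 + 204 = 204→204, 255→255, 0 + 204 = 204→204) → #CCFFCC
94%: (0 + 239.7 = 239.7→240, 255→255, 0 + 239.7 = 239.7→240) → #F0FFF0

#61FF61, #B0FFB0, #BAFFBA, #CCFFCC, #F0FFF0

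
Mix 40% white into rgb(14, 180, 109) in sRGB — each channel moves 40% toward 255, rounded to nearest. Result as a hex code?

#6ed2a7

Per channel, c → c + 0.4(255 − c):
  R: 14 + 96.4 = 110.4 → 110
  G: 180 + 0.4×(255−180) = 180 + 30 = 210 → 210
  B: 109 + 0.4×(255−109) = 109 + 58.4 = 167.4 → 167
rgb(110, 210, 167) = #6ed2a7.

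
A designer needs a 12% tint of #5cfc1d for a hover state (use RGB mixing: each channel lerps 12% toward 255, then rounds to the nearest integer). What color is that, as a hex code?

#5cfc1d is rgb(92, 252, 29).
A 12% tint moves each channel 12% toward 255:
  R: 92 + 0.12×(255−92) = 92 + 19.56 = 111.56 → 112
  G: 252 + 0.12×(255−252) = 252 + 0.36 = 252.36 → 252
  B: 29 + 0.12×(255−29) = 29 + 27.12 = 56.12 → 56
rgb(112, 252, 56) = #70fc38.

#70fc38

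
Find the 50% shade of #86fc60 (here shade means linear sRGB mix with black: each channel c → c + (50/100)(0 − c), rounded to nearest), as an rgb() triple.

#86fc60 is rgb(134, 252, 96).
A 50% shade moves each channel 50% toward 0:
  R: 134 + 0.5×(0−134) = 134 − 67 = 67 → 67
  G: 252 + 0.5×(0−252) = 252 − 126 = 126 → 126
  B: 96 + 0.5×(0−96) = 96 − 48 = 48 → 48

rgb(67, 126, 48)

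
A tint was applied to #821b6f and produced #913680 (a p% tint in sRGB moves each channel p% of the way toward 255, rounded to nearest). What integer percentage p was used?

#821b6f is rgb(130, 27, 111); #913680 is rgb(145, 54, 128).
On the G channel (widest range): 54 ≈ 27 + (p/100)(255 − 27), so p ≈ 100×(54 − 27)/(255 − 27) = 2700/228 = 11.84.
p = 12 reproduces all three channels after rounding.

12%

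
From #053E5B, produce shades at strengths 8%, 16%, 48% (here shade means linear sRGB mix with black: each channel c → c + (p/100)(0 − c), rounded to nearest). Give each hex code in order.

#053954, #04344C, #03202F

#053E5B is rgb(5, 62, 91).
8%: (5→5, 62 − 4.96 = 57.04→57, 91 − 7.28 = 83.72→84) → #053954
16%: (5 − 0.8 = 4.2→4, 62 − 9.92 = 52.08→52, 91 − 14.56 = 76.44→76) → #04344C
48%: (5 − 2.4 = 2.6→3, 62 − 29.76 = 32.24→32, 91 − 43.68 = 47.32→47) → #03202F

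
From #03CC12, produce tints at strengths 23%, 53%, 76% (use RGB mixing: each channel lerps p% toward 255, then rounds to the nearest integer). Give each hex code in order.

#03CC12 is rgb(3, 204, 18).
23%: (3 + 57.96 = 60.96→61, 204 + 11.73 = 215.73→216, 18 + 54.51 = 72.51→73) → #3DD849
53%: (3 + 133.56 = 136.56→137, 204 + 27.03 = 231.03→231, 18 + 125.61 = 143.61→144) → #89E790
76%: (3 + 191.52 = 194.52→195, 204 + 38.76 = 242.76→243, 18 + 180.12 = 198.12→198) → #C3F3C6

#3DD849, #89E790, #C3F3C6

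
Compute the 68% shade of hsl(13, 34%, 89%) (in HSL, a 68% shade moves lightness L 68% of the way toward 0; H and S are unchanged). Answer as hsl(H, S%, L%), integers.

hsl(13, 34%, 28%)

L moves 68% from 89 toward 0: 89 − 60.52 = 28.48 → 28.
H and S are unchanged.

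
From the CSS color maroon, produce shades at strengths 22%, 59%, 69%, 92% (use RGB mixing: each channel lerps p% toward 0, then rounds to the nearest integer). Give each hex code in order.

#640000, #340000, #280000, #0a0000

CSS maroon is rgb(128, 0, 0).
22%: (128 − 28.16 = 99.84→100, 0→0, 0→0) → #640000
59%: (128 − 75.52 = 52.48→52, 0→0, 0→0) → #340000
69%: (128 − 88.32 = 39.68→40, 0→0, 0→0) → #280000
92%: (128 − 117.76 = 10.24→10, 0→0, 0→0) → #0a0000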